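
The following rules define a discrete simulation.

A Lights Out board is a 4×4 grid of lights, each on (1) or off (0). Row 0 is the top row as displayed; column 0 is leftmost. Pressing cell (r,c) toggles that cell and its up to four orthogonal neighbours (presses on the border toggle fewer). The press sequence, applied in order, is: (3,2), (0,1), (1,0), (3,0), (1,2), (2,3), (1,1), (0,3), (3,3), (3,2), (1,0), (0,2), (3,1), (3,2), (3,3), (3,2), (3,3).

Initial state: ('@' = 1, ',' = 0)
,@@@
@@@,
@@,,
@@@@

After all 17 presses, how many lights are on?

t=0: ,@@@
@@@,
@@,,
@@@@
t=1: ,@@@
@@@,
@@@,
@,,,
t=2: @,,@
@,@,
@@@,
@,,,
t=3: ,,,@
,@@,
,@@,
@,,,
t=4: ,,,@
,@@,
@@@,
,@,,
t=5: ,,@@
,,,@
@@,,
,@,,
t=6: ,,@@
,,,,
@@@@
,@,@
t=7: ,@@@
@@@,
@,@@
,@,@
t=8: ,@,,
@@@@
@,@@
,@,@
t=9: ,@,,
@@@@
@,@,
,@@,
t=10: ,@,,
@@@@
@,,,
,,,@
t=11: @@,,
,,@@
,,,,
,,,@
t=12: @,@@
,,,@
,,,,
,,,@
t=13: @,@@
,,,@
,@,,
@@@@
t=14: @,@@
,,,@
,@@,
@,,,
t=15: @,@@
,,,@
,@@@
@,@@
t=16: @,@@
,,,@
,@,@
@@,,
t=17: @,@@
,,,@
,@,,
@@@@

9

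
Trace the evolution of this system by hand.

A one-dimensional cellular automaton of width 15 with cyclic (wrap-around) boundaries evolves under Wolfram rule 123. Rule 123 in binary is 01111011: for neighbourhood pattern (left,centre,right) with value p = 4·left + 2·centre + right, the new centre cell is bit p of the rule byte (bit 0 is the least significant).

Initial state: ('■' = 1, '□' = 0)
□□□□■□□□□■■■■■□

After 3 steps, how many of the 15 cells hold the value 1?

[0] □□□□■□□□□■■■■■□
[1] ■■■■□■■■■■□□□■■
[2] □□□■■■□□□■■■■■□
[3] ■■■■□■■■■■□□□■■

11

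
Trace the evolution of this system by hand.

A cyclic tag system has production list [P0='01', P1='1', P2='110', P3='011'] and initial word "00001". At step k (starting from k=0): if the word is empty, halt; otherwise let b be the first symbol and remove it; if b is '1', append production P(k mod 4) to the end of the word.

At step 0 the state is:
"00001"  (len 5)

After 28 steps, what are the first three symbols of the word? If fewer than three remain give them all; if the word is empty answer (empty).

101

t=0: "00001"  (len 5)
t=1: "0001"  (len 4)
t=2: "001"  (len 3)
t=3: "01"  (len 2)
t=4: "1"  (len 1)
t=5: "01"  (len 2)
t=6: "1"  (len 1)
t=7: "110"  (len 3)
t=8: "10011"  (len 5)
t=9: "001101"  (len 6)
t=10: "01101"  (len 5)
t=11: "1101"  (len 4)
t=12: "101011"  (len 6)
t=13: "0101101"  (len 7)
t=14: "101101"  (len 6)
t=15: "01101110"  (len 8)
t=16: "1101110"  (len 7)
t=17: "10111001"  (len 8)
t=18: "01110011"  (len 8)
t=19: "1110011"  (len 7)
t=20: "110011011"  (len 9)
t=21: "1001101101"  (len 10)
t=22: "0011011011"  (len 10)
t=23: "011011011"  (len 9)
t=24: "11011011"  (len 8)
t=25: "101101101"  (len 9)
t=26: "011011011"  (len 9)
t=27: "11011011"  (len 8)
t=28: "1011011011"  (len 10)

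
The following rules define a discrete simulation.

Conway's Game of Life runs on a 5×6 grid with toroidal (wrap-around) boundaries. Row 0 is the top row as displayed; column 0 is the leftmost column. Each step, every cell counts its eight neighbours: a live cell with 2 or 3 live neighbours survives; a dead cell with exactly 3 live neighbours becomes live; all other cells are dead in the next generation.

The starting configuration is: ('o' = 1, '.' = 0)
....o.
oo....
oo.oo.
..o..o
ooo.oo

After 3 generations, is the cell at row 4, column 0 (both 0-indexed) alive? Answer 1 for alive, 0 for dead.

0

step 0: ....o.
oo....
oo.oo.
..o..o
ooo.oo
step 1: ..ooo.
ooooo.
...oo.
......
ooo.o.
step 2: ......
.o....
.o..oo
.oo.oo
.oo.oo
step 3: ooo...
o.....
.o.ooo
......
.oo.oo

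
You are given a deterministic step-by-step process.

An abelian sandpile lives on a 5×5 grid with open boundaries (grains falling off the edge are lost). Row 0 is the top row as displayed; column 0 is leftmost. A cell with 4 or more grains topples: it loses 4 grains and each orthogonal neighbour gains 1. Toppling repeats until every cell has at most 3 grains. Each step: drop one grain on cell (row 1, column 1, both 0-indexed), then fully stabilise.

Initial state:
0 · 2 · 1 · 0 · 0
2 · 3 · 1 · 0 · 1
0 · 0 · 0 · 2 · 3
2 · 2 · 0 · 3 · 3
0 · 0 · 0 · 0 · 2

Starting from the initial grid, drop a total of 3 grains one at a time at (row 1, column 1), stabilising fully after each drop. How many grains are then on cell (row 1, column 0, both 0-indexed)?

3

step 0: 0 · 2 · 1 · 0 · 0
2 · 3 · 1 · 0 · 1
0 · 0 · 0 · 2 · 3
2 · 2 · 0 · 3 · 3
0 · 0 · 0 · 0 · 2
step 1: 0 · 3 · 1 · 0 · 0
3 · 0 · 2 · 0 · 1
0 · 1 · 0 · 2 · 3
2 · 2 · 0 · 3 · 3
0 · 0 · 0 · 0 · 2
step 2: 0 · 3 · 1 · 0 · 0
3 · 1 · 2 · 0 · 1
0 · 1 · 0 · 2 · 3
2 · 2 · 0 · 3 · 3
0 · 0 · 0 · 0 · 2
step 3: 0 · 3 · 1 · 0 · 0
3 · 2 · 2 · 0 · 1
0 · 1 · 0 · 2 · 3
2 · 2 · 0 · 3 · 3
0 · 0 · 0 · 0 · 2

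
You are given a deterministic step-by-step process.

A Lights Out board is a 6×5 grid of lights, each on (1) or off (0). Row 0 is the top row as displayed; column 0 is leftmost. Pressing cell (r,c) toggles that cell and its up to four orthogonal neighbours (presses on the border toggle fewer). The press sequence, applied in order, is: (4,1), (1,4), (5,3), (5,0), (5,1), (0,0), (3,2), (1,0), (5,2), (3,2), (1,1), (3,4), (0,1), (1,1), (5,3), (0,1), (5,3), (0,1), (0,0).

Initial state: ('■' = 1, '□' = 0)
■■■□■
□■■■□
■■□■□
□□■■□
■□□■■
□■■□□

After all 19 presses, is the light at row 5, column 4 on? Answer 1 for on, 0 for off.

1

gen 0: ■■■□■
□■■■□
■■□■□
□□■■□
■□□■■
□■■□□
gen 1: ■■■□■
□■■■□
■■□■□
□■■■□
□■■■■
□□■□□
gen 2: ■■■□□
□■■□■
■■□■■
□■■■□
□■■■■
□□■□□
gen 3: ■■■□□
□■■□■
■■□■■
□■■■□
□■■□■
□□□■■
gen 4: ■■■□□
□■■□■
■■□■■
□■■■□
■■■□■
■■□■■
gen 5: ■■■□□
□■■□■
■■□■■
□■■■□
■□■□■
□□■■■
gen 6: □□■□□
■■■□■
■■□■■
□■■■□
■□■□■
□□■■■
gen 7: □□■□□
■■■□■
■■■■■
□□□□□
■□□□■
□□■■■
gen 8: ■□■□□
□□■□■
□■■■■
□□□□□
■□□□■
□□■■■
gen 9: ■□■□□
□□■□■
□■■■■
□□□□□
■□■□■
□■□□■
gen 10: ■□■□□
□□■□■
□■□■■
□■■■□
■□□□■
□■□□■
gen 11: ■■■□□
■■□□■
□□□■■
□■■■□
■□□□■
□■□□■
gen 12: ■■■□□
■■□□■
□□□■□
□■■□■
■□□□□
□■□□■
gen 13: □□□□□
■□□□■
□□□■□
□■■□■
■□□□□
□■□□■
gen 14: □■□□□
□■■□■
□■□■□
□■■□■
■□□□□
□■□□■
gen 15: □■□□□
□■■□■
□■□■□
□■■□■
■□□■□
□■■■□
gen 16: ■□■□□
□□■□■
□■□■□
□■■□■
■□□■□
□■■■□
gen 17: ■□■□□
□□■□■
□■□■□
□■■□■
■□□□□
□■□□■
gen 18: □■□□□
□■■□■
□■□■□
□■■□■
■□□□□
□■□□■
gen 19: ■□□□□
■■■□■
□■□■□
□■■□■
■□□□□
□■□□■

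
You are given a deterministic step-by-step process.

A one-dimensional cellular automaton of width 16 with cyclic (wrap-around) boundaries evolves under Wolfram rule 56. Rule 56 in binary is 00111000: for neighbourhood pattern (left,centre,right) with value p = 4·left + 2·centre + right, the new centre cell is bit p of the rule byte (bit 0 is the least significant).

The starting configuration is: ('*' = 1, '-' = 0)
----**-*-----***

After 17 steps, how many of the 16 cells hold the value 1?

5

gen 0: ----**-*-----***
gen 1: *---*-*-*----*--
gen 2: -*---*-*-*----*-
gen 3: --*---*-*-*----*
gen 4: *--*---*-*-*----
gen 5: -*--*---*-*-*---
gen 6: --*--*---*-*-*--
gen 7: ---*--*---*-*-*-
gen 8: ----*--*---*-*-*
gen 9: *----*--*---*-*-
gen 10: -*----*--*---*-*
gen 11: *-*----*--*---*-
gen 12: -*-*----*--*---*
gen 13: *-*-*----*--*---
gen 14: -*-*-*----*--*--
gen 15: --*-*-*----*--*-
gen 16: ---*-*-*----*--*
gen 17: *---*-*-*----*--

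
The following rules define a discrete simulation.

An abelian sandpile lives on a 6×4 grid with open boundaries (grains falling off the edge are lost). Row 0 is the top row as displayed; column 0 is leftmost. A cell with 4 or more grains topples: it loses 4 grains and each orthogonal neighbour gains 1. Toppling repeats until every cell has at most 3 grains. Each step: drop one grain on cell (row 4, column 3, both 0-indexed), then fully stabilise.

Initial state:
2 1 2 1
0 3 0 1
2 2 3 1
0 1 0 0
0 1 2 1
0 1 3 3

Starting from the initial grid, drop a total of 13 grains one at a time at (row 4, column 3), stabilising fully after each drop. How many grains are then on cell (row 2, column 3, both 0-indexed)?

[0] 2 1 2 1
0 3 0 1
2 2 3 1
0 1 0 0
0 1 2 1
0 1 3 3
[1] 2 1 2 1
0 3 0 1
2 2 3 1
0 1 0 0
0 1 2 2
0 1 3 3
[2] 2 1 2 1
0 3 0 1
2 2 3 1
0 1 0 0
0 1 2 3
0 1 3 3
[3] 2 1 2 1
0 3 0 1
2 2 3 1
0 1 1 1
0 2 0 2
0 2 1 1
[4] 2 1 2 1
0 3 0 1
2 2 3 1
0 1 1 1
0 2 0 3
0 2 1 1
[5] 2 1 2 1
0 3 0 1
2 2 3 1
0 1 1 2
0 2 1 0
0 2 1 2
[6] 2 1 2 1
0 3 0 1
2 2 3 1
0 1 1 2
0 2 1 1
0 2 1 2
[7] 2 1 2 1
0 3 0 1
2 2 3 1
0 1 1 2
0 2 1 2
0 2 1 2
[8] 2 1 2 1
0 3 0 1
2 2 3 1
0 1 1 2
0 2 1 3
0 2 1 2
[9] 2 1 2 1
0 3 0 1
2 2 3 1
0 1 1 3
0 2 2 0
0 2 1 3
[10] 2 1 2 1
0 3 0 1
2 2 3 1
0 1 1 3
0 2 2 1
0 2 1 3
[11] 2 1 2 1
0 3 0 1
2 2 3 1
0 1 1 3
0 2 2 2
0 2 1 3
[12] 2 1 2 1
0 3 0 1
2 2 3 1
0 1 1 3
0 2 2 3
0 2 1 3
[13] 2 1 2 1
0 3 0 1
2 2 3 2
0 1 2 0
0 2 3 2
0 2 2 0

2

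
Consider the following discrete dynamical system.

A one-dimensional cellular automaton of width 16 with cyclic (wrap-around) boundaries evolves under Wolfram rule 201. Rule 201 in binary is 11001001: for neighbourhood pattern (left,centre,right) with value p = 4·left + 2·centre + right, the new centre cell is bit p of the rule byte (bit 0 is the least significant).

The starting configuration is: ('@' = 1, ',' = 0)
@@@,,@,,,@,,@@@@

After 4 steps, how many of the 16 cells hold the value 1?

11

[0] @@@,,@,,,@,,@@@@
[1] @@@,,,,@,,,,@@@@
[2] @@@,@@,,,@@,@@@@
[3] @@@,@@,@,@@,@@@@
[4] @@@,@@,,,@@,@@@@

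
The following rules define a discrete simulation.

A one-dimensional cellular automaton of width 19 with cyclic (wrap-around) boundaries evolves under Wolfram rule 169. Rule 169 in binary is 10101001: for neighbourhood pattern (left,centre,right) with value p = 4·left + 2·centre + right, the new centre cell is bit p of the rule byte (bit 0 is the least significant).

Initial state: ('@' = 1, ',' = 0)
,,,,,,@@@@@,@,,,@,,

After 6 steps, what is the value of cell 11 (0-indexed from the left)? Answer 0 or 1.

1

gen 0: ,,,,,,@@@@@,@,,,@,,
gen 1: @@@@@,@@@@,@,,@,,,@
gen 2: @@@@,@@@@,@,,,,,@,@
gen 3: @@@,@@@@,@,,@@@,,@@
gen 4: @@,@@@@,@,,,@@,,,@@
gen 5: @,@@@@,@,,@,@,,@,@@
gen 6: ,@@@@,@,,,,@,,,,@@@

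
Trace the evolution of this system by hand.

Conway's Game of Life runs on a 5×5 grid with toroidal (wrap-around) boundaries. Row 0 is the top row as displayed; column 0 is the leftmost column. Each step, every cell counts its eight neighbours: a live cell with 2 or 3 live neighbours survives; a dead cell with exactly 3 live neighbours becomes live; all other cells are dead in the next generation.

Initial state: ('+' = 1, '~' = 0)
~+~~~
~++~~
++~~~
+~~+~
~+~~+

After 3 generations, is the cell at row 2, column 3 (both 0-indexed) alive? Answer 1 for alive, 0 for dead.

step 0: ~+~~~
~++~~
++~~~
+~~+~
~+~~+
step 1: ~+~~~
~~+~~
+~~~+
~~+~~
~++~+
step 2: ++~+~
++~~~
~+~+~
~~+~+
++++~
step 3: ~~~+~
~~~~~
~+~++
~~~~+
~~~~~

1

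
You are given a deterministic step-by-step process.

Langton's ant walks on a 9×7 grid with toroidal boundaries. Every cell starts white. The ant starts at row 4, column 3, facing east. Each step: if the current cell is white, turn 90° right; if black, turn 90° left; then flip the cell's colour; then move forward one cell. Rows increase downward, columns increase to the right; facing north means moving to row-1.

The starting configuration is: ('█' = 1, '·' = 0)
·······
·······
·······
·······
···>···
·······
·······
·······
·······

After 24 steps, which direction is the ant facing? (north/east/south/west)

west

k=0  ·······
·······
·······
·······
···>···
·······
·······
·······
·······
k=1  ·······
·······
·······
·······
···█···
···v···
·······
·······
·······
k=2  ·······
·······
·······
·······
···█···
··<█···
·······
·······
·······
k=3  ·······
·······
·······
·······
··^█···
··██···
·······
·······
·······
k=4  ·······
·······
·······
·······
··█>···
··██···
·······
·······
·······
k=5  ·······
·······
·······
···^···
··█····
··██···
·······
·······
·······
k=6  ·······
·······
·······
···█>··
··█····
··██···
·······
·······
·······
k=7  ·······
·······
·······
···██··
··█·v··
··██···
·······
·······
·······
k=8  ·······
·······
·······
···██··
··█<█··
··██···
·······
·······
·······
k=9  ·······
·······
·······
···^█··
··███··
··██···
·······
·······
·······
k=10  ·······
·······
·······
··<·█··
··███··
··██···
·······
·······
·······
k=11  ·······
·······
··^····
··█·█··
··███··
··██···
·······
·······
·······
k=12  ·······
·······
··█>···
··█·█··
··███··
··██···
·······
·······
·······
k=13  ·······
·······
··██···
··█v█··
··███··
··██···
·······
·······
·······
k=14  ·······
·······
··██···
··<██··
··███··
··██···
·······
·······
·······
k=15  ·······
·······
··██···
···██··
··v██··
··██···
·······
·······
·······
k=16  ·······
·······
··██···
···██··
···>█··
··██···
·······
·······
·······
k=17  ·······
·······
··██···
···^█··
····█··
··██···
·······
·······
·······
k=18  ·······
·······
··██···
··<·█··
····█··
··██···
·······
·······
·······
k=19  ·······
·······
··^█···
··█·█··
····█··
··██···
·······
·······
·······
k=20  ·······
·······
·<·█···
··█·█··
····█··
··██···
·······
·······
·······
k=21  ·······
·^·····
·█·█···
··█·█··
····█··
··██···
·······
·······
·······
k=22  ·······
·█>····
·█·█···
··█·█··
····█··
··██···
·······
·······
·······
k=23  ·······
·██····
·█v█···
··█·█··
····█··
··██···
·······
·······
·······
k=24  ·······
·██····
·<██···
··█·█··
····█··
··██···
·······
·······
·······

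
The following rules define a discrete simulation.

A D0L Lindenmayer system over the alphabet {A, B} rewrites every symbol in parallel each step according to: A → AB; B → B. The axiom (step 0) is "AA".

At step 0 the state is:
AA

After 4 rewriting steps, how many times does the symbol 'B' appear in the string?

8

t=0: AA
t=1: ABAB
t=2: ABBABB
t=3: ABBBABBB
t=4: ABBBBABBBB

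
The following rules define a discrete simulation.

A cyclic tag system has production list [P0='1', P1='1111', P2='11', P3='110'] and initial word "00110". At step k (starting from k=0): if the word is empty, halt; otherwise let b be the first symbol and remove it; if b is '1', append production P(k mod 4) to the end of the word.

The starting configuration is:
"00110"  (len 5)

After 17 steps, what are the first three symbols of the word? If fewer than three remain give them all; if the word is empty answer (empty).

101

step 0: "00110"  (len 5)
step 1: "0110"  (len 4)
step 2: "110"  (len 3)
step 3: "1011"  (len 4)
step 4: "011110"  (len 6)
step 5: "11110"  (len 5)
step 6: "11101111"  (len 8)
step 7: "110111111"  (len 9)
step 8: "10111111110"  (len 11)
step 9: "01111111101"  (len 11)
step 10: "1111111101"  (len 10)
step 11: "11111110111"  (len 11)
step 12: "1111110111110"  (len 13)
step 13: "1111101111101"  (len 13)
step 14: "1111011111011111"  (len 16)
step 15: "11101111101111111"  (len 17)
step 16: "1101111101111111110"  (len 19)
step 17: "1011111011111111101"  (len 19)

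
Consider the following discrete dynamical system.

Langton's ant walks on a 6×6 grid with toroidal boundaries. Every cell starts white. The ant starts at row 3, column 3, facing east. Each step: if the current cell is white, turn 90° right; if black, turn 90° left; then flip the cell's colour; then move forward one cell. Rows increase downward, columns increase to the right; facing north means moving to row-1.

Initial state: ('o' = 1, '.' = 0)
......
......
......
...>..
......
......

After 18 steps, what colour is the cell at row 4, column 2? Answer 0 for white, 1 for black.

t=0: ......
......
......
...>..
......
......
t=1: ......
......
......
...o..
...v..
......
t=2: ......
......
......
...o..
..<o..
......
t=3: ......
......
......
..^o..
..oo..
......
t=4: ......
......
......
..o>..
..oo..
......
t=5: ......
......
...^..
..o...
..oo..
......
t=6: ......
......
...o>.
..o...
..oo..
......
t=7: ......
......
...oo.
..o.v.
..oo..
......
t=8: ......
......
...oo.
..o<o.
..oo..
......
t=9: ......
......
...^o.
..ooo.
..oo..
......
t=10: ......
......
..<.o.
..ooo.
..oo..
......
t=11: ......
..^...
..o.o.
..ooo.
..oo..
......
t=12: ......
..o>..
..o.o.
..ooo.
..oo..
......
t=13: ......
..oo..
..ovo.
..ooo.
..oo..
......
t=14: ......
..oo..
..<oo.
..ooo.
..oo..
......
t=15: ......
..oo..
...oo.
..voo.
..oo..
......
t=16: ......
..oo..
...oo.
...>o.
..oo..
......
t=17: ......
..oo..
...^o.
....o.
..oo..
......
t=18: ......
..oo..
..<.o.
....o.
..oo..
......

1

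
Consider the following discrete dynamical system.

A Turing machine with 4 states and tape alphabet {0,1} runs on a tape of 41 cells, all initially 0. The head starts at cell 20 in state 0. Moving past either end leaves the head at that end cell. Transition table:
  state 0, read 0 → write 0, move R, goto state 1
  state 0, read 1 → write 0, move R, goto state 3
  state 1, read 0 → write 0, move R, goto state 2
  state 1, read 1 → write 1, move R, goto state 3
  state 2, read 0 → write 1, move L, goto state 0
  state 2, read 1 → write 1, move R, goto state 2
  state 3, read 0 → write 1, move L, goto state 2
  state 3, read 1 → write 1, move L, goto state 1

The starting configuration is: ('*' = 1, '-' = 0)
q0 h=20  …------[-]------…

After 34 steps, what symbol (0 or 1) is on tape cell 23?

[0] q0 h=20  …------[-]------…
[1] q1 h=21  …------[-]------…
[2] q2 h=22  …------[-]------…
[3] q0 h=21  …------[-]*-----…
[4] q1 h=22  …------[*]------…
[5] q3 h=23  …-----*[-]------…
[6] q2 h=22  …------[*]*-----…
[7] q2 h=23  …-----*[*]------…
[8] q2 h=24  …----**[-]------…
[9] q0 h=23  …-----*[*]*-----…
[10] q3 h=24  …----*-[*]------…
[11] q1 h=23  …-----*[-]*-----…
[12] q2 h=24  …----*-[*]------…
[13] q2 h=25  …---*-*[-]------…
[14] q0 h=24  …----*-[*]*-----…
[15] q3 h=25  …---*--[*]------…
[16] q1 h=24  …----*-[-]*-----…
[17] q2 h=25  …---*--[*]------…
[18] q2 h=26  …--*--*[-]------…
[19] q0 h=25  …---*--[*]*-----…
[20] q3 h=26  …--*---[*]------…
[21] q1 h=25  …---*--[-]*-----…
[22] q2 h=26  …--*---[*]------…
[23] q2 h=27  …-*---*[-]------…
[24] q0 h=26  …--*---[*]*-----…
[25] q3 h=27  …-*----[*]------…
[26] q1 h=26  …--*---[-]*-----…
[27] q2 h=27  …-*----[*]------…
[28] q2 h=28  …*----*[-]------…
[29] q0 h=27  …-*----[*]*-----…
[30] q3 h=28  …*-----[*]------…
[31] q1 h=27  …-*----[-]*-----…
[32] q2 h=28  …*-----[*]------…
[33] q2 h=29  …-----*[-]------…
[34] q0 h=28  …*-----[*]*-----…

0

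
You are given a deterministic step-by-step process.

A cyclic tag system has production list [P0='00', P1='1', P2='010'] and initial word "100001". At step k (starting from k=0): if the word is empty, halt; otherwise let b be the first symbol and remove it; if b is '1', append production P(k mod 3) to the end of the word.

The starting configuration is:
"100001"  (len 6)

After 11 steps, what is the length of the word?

step 0: "100001"  (len 6)
step 1: "0000100"  (len 7)
step 2: "000100"  (len 6)
step 3: "00100"  (len 5)
step 4: "0100"  (len 4)
step 5: "100"  (len 3)
step 6: "00010"  (len 5)
step 7: "0010"  (len 4)
step 8: "010"  (len 3)
step 9: "10"  (len 2)
step 10: "000"  (len 3)
step 11: "00"  (len 2)

2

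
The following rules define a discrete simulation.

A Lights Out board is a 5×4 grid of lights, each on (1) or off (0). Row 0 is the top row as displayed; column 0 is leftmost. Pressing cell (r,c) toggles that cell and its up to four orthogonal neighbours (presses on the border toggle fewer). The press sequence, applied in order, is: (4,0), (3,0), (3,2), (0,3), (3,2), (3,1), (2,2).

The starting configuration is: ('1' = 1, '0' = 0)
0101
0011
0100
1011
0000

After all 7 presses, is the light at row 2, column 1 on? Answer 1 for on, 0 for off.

step 0: 0101
0011
0100
1011
0000
step 1: 0101
0011
0100
0011
1100
step 2: 0101
0011
1100
1111
0100
step 3: 0101
0011
1110
1000
0110
step 4: 0110
0010
1110
1000
0110
step 5: 0110
0010
1100
1111
0100
step 6: 0110
0010
1000
0001
0000
step 7: 0110
0000
1111
0011
0000

1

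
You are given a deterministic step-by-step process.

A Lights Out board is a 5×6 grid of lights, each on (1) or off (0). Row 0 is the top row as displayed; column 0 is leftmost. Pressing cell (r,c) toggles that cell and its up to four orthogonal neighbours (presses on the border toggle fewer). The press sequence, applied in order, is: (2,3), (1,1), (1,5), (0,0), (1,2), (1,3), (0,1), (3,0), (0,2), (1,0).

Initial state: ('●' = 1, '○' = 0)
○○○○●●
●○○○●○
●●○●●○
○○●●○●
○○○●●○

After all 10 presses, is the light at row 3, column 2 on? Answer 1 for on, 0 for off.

1

0) ○○○○●●
●○○○●○
●●○●●○
○○●●○●
○○○●●○
1) ○○○○●●
●○○●●○
●●●○○○
○○●○○●
○○○●●○
2) ○●○○●●
○●●●●○
●○●○○○
○○●○○●
○○○●●○
3) ○●○○●○
○●●●○●
●○●○○●
○○●○○●
○○○●●○
4) ●○○○●○
●●●●○●
●○●○○●
○○●○○●
○○○●●○
5) ●○●○●○
●○○○○●
●○○○○●
○○●○○●
○○○●●○
6) ●○●●●○
●○●●●●
●○○●○●
○○●○○●
○○○●●○
7) ○●○●●○
●●●●●●
●○○●○●
○○●○○●
○○○●●○
8) ○●○●●○
●●●●●●
○○○●○●
●●●○○●
●○○●●○
9) ○○●○●○
●●○●●●
○○○●○●
●●●○○●
●○○●●○
10) ●○●○●○
○○○●●●
●○○●○●
●●●○○●
●○○●●○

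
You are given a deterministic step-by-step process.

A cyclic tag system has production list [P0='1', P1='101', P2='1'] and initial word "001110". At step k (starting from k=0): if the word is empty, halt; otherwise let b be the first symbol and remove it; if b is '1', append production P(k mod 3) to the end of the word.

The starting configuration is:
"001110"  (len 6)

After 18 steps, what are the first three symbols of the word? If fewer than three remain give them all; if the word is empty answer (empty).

k=0  "001110"  (len 6)
k=1  "01110"  (len 5)
k=2  "1110"  (len 4)
k=3  "1101"  (len 4)
k=4  "1011"  (len 4)
k=5  "011101"  (len 6)
k=6  "11101"  (len 5)
k=7  "11011"  (len 5)
k=8  "1011101"  (len 7)
k=9  "0111011"  (len 7)
k=10  "111011"  (len 6)
k=11  "11011101"  (len 8)
k=12  "10111011"  (len 8)
k=13  "01110111"  (len 8)
k=14  "1110111"  (len 7)
k=15  "1101111"  (len 7)
k=16  "1011111"  (len 7)
k=17  "011111101"  (len 9)
k=18  "11111101"  (len 8)

111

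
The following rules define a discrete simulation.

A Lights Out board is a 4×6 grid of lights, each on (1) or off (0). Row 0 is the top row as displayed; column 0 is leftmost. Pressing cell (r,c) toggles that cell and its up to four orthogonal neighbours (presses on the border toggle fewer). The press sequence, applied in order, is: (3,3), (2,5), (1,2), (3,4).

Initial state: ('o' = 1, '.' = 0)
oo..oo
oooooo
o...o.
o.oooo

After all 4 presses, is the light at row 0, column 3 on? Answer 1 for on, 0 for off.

t=0: oo..oo
oooooo
o...o.
o.oooo
t=1: oo..oo
oooooo
o..oo.
o....o
t=2: oo..oo
ooooo.
o..o.o
o.....
t=3: ooo.oo
o...o.
o.oo.o
o.....
t=4: ooo.oo
o...o.
o.oooo
o..ooo

0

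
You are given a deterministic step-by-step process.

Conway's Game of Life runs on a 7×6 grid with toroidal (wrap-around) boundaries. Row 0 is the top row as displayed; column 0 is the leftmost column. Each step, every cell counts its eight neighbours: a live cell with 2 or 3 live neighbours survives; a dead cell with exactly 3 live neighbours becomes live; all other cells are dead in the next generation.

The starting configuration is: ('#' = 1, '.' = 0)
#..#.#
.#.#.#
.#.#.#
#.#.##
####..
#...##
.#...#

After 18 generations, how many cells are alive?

step 0: #..#.#
.#.#.#
.#.#.#
#.#.##
####..
#...##
.#...#
step 1: .#...#
.#.#.#
.#.#..
......
..#...
...##.
.#....
step 2: .#..#.
.#....
#...#.
..#...
...#..
..##..
#.#.#.
step 3: ####.#
##...#
.#....
...#..
...#..
.##.#.
..#.##
step 4: ...#..
....##
.##...
..#...
...##.
.##.##
......
step 5: ....#.
..###.
.###..
.##...
.#..##
..#.##
..###.
step 6: .....#
.#..#.
....#.
....#.
.#..##
###...
..#...
step 7: ......
....##
...###
...##.
.#####
#.##.#
#.#...
step 8: .....#
...#.#
......
#.....
.#....
......
#.##.#
step 9: ..##.#
....#.
......
......
......
###...
#...##
step 10: #..#..
...##.
......
......
.#....
##....
....#.
step 11: ...#.#
...##.
......
......
##....
##....
##...#
step 12: ..##.#
...##.
......
......
##....
..#...
.##.##
step 13: ##...#
..###.
......
......
.#....
..##.#
##..##
step 14: ......
######
...#..
......
..#...
..##.#
...#..
step 15: ##...#
######
##.#.#
......
..##..
..###.
..###.
step 16: ......
...#..
...#..
##.##.
..#.#.
.#....
#.....
step 17: ......
......
...#..
.#..##
#.#.##
.#....
......
step 18: ......
......
....#.
.##...
..###.
##...#
......

9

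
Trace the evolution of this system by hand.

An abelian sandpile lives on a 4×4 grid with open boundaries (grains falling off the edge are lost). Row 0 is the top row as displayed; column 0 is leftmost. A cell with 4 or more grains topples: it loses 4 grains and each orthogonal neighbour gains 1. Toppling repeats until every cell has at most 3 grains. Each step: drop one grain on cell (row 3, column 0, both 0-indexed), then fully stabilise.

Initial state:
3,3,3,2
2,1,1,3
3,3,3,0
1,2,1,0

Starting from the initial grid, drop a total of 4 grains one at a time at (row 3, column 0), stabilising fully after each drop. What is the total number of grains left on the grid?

31

step 0: 3,3,3,2
2,1,1,3
3,3,3,0
1,2,1,0
step 1: 3,3,3,2
2,1,1,3
3,3,3,0
2,2,1,0
step 2: 3,3,3,2
2,1,1,3
3,3,3,0
3,2,1,0
step 3: 3,3,3,2
3,2,2,3
1,2,0,1
2,0,3,0
step 4: 3,3,3,2
3,2,2,3
1,2,0,1
3,0,3,0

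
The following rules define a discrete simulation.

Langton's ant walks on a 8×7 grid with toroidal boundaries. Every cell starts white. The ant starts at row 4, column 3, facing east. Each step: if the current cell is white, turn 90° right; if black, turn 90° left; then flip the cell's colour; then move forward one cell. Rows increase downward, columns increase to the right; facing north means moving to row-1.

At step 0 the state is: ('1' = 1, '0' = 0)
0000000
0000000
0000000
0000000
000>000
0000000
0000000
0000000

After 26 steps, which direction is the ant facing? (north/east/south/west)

west

[0] 0000000
0000000
0000000
0000000
000>000
0000000
0000000
0000000
[1] 0000000
0000000
0000000
0000000
0001000
000v000
0000000
0000000
[2] 0000000
0000000
0000000
0000000
0001000
00<1000
0000000
0000000
[3] 0000000
0000000
0000000
0000000
00^1000
0011000
0000000
0000000
[4] 0000000
0000000
0000000
0000000
001>000
0011000
0000000
0000000
[5] 0000000
0000000
0000000
000^000
0010000
0011000
0000000
0000000
[6] 0000000
0000000
0000000
0001>00
0010000
0011000
0000000
0000000
[7] 0000000
0000000
0000000
0001100
0010v00
0011000
0000000
0000000
[8] 0000000
0000000
0000000
0001100
001<100
0011000
0000000
0000000
[9] 0000000
0000000
0000000
000^100
0011100
0011000
0000000
0000000
[10] 0000000
0000000
0000000
00<0100
0011100
0011000
0000000
0000000
[11] 0000000
0000000
00^0000
0010100
0011100
0011000
0000000
0000000
[12] 0000000
0000000
001>000
0010100
0011100
0011000
0000000
0000000
[13] 0000000
0000000
0011000
001v100
0011100
0011000
0000000
0000000
[14] 0000000
0000000
0011000
00<1100
0011100
0011000
0000000
0000000
[15] 0000000
0000000
0011000
0001100
00v1100
0011000
0000000
0000000
[16] 0000000
0000000
0011000
0001100
000>100
0011000
0000000
0000000
[17] 0000000
0000000
0011000
000^100
0000100
0011000
0000000
0000000
[18] 0000000
0000000
0011000
00<0100
0000100
0011000
0000000
0000000
[19] 0000000
0000000
00^1000
0010100
0000100
0011000
0000000
0000000
[20] 0000000
0000000
0<01000
0010100
0000100
0011000
0000000
0000000
[21] 0000000
0^00000
0101000
0010100
0000100
0011000
0000000
0000000
[22] 0000000
01>0000
0101000
0010100
0000100
0011000
0000000
0000000
[23] 0000000
0110000
01v1000
0010100
0000100
0011000
0000000
0000000
[24] 0000000
0110000
0<11000
0010100
0000100
0011000
0000000
0000000
[25] 0000000
0110000
0011000
0v10100
0000100
0011000
0000000
0000000
[26] 0000000
0110000
0011000
<110100
0000100
0011000
0000000
0000000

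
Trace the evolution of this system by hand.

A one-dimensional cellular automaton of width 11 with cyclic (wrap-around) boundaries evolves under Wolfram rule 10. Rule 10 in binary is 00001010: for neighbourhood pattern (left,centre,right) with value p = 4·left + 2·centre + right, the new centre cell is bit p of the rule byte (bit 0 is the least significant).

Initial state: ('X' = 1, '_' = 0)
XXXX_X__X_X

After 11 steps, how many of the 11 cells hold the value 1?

step 0: XXXX_X__X_X
step 1: _______X__X
step 2: ______X__X_
step 3: _____X__X__
step 4: ____X__X___
step 5: ___X__X____
step 6: __X__X_____
step 7: _X__X______
step 8: X__X_______
step 9: __X_______X
step 10: _X_______X_
step 11: X_______X__

2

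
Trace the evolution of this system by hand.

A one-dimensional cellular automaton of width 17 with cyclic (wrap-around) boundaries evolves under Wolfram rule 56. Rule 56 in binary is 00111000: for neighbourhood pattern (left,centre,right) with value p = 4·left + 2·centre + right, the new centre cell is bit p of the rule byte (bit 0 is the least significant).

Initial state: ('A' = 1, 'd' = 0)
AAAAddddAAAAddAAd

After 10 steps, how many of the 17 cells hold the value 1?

6

step 0: AAAAddddAAAAddAAd
step 1: AdddAdddAdddAdAdA
step 2: dAdddAdddAdddAdAA
step 3: AdAdddAdddAdddAAd
step 4: dAdAdddAdddAddAdA
step 5: AdAdAdddAdddAddAd
step 6: dAdAdAdddAdddAddA
step 7: AdAdAdAdddAdddAdd
step 8: dAdAdAdAdddAdddAd
step 9: ddAdAdAdAdddAdddA
step 10: AddAdAdAdAdddAddd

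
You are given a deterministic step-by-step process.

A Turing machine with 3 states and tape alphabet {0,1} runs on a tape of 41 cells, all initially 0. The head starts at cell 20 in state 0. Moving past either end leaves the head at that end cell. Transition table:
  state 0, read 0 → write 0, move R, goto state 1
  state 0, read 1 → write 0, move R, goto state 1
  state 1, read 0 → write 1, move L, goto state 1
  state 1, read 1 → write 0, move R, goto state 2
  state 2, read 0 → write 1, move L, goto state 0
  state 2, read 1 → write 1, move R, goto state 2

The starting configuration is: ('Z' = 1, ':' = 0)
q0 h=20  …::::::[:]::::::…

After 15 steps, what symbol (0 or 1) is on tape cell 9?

1

gen 0: q0 h=20  …::::::[:]::::::…
gen 1: q1 h=21  …::::::[:]::::::…
gen 2: q1 h=20  …::::::[:]Z:::::…
gen 3: q1 h=19  …::::::[:]ZZ::::…
gen 4: q1 h=18  …::::::[:]ZZZ:::…
gen 5: q1 h=17  …::::::[:]ZZZZ::…
gen 6: q1 h=16  …::::::[:]ZZZZZ:…
gen 7: q1 h=15  …::::::[:]ZZZZZZ…
gen 8: q1 h=14  …::::::[:]ZZZZZZ…
gen 9: q1 h=13  …::::::[:]ZZZZZZ…
gen 10: q1 h=12  …::::::[:]ZZZZZZ…
gen 11: q1 h=11  …::::::[:]ZZZZZZ…
gen 12: q1 h=10  …::::::[:]ZZZZZZ…
gen 13: q1 h= 9  …::::::[:]ZZZZZZ…
gen 14: q1 h= 8  …::::::[:]ZZZZZZ…
gen 15: q1 h= 7  …::::::[:]ZZZZZZ…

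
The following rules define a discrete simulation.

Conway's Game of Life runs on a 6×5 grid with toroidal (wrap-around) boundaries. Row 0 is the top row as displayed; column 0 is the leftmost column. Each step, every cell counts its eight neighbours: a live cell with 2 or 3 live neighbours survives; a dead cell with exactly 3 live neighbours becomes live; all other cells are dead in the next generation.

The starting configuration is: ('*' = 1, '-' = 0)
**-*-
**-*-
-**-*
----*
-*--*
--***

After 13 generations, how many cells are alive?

3

t=0: **-*-
**-*-
-**-*
----*
-*--*
--***
t=1: -----
---*-
-**-*
-**-*
--*-*
-----
t=2: -----
--**-
-*--*
----*
***--
-----
t=3: -----
--**-
*-*-*
--***
**---
-*---
t=4: --*--
-****
*----
--*--
**-**
**---
t=5: ----*
*****
*---*
--**-
---**
---*-
t=6: -*---
-**--
-----
*-*--
----*
---*-
t=7: -*---
-**--
--*--
-----
---**
-----
t=8: -**--
-**--
-**--
---*-
-----
-----
t=9: -**--
*--*-
-*-*-
--*--
-----
-----
t=10: -**--
*--**
-*-**
--*--
-----
-----
t=11: *****
-----
-*---
--**-
-----
-----
t=12: *****
---**
--*--
--*--
-----
*****
t=13: -----
-----
--*--
-----
*---*
-----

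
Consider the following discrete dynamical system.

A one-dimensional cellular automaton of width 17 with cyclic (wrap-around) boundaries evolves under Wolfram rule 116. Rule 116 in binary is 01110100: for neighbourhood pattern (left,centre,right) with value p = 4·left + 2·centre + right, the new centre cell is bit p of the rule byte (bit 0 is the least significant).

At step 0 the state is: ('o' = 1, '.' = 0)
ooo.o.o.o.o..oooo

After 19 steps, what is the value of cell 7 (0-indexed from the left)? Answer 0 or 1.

0

[0] ooo.o.o.o.o..oooo
[1] ..oooooooooo.....
[2] ...........oo....
[3] ............oo...
[4] .............oo..
[5] ..............oo.
[6] ...............oo
[7] o...............o
[8] oo...............
[9] .oo..............
[10] ..oo.............
[11] ...oo............
[12] ....oo...........
[13] .....oo..........
[14] ......oo.........
[15] .......oo........
[16] ........oo.......
[17] .........oo......
[18] ..........oo.....
[19] ...........oo....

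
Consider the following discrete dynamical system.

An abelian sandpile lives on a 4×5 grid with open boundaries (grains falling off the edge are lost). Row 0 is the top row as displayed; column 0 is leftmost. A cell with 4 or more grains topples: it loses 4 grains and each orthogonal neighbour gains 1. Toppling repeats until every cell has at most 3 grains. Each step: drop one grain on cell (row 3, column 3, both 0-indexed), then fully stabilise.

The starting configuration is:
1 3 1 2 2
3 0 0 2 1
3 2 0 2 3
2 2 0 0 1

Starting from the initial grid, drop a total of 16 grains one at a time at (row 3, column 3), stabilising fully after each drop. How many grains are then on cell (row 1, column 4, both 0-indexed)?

2

step 0: 1 3 1 2 2
3 0 0 2 1
3 2 0 2 3
2 2 0 0 1
step 1: 1 3 1 2 2
3 0 0 2 1
3 2 0 2 3
2 2 0 1 1
step 2: 1 3 1 2 2
3 0 0 2 1
3 2 0 2 3
2 2 0 2 1
step 3: 1 3 1 2 2
3 0 0 2 1
3 2 0 2 3
2 2 0 3 1
step 4: 1 3 1 2 2
3 0 0 2 1
3 2 0 3 3
2 2 1 0 2
step 5: 1 3 1 2 2
3 0 0 2 1
3 2 0 3 3
2 2 1 1 2
step 6: 1 3 1 2 2
3 0 0 2 1
3 2 0 3 3
2 2 1 2 2
step 7: 1 3 1 2 2
3 0 0 2 1
3 2 0 3 3
2 2 1 3 2
step 8: 1 3 1 2 2
3 0 0 3 2
3 2 1 1 1
2 2 2 2 0
step 9: 1 3 1 2 2
3 0 0 3 2
3 2 1 1 1
2 2 2 3 0
step 10: 1 3 1 2 2
3 0 0 3 2
3 2 1 2 1
2 2 3 0 1
step 11: 1 3 1 2 2
3 0 0 3 2
3 2 1 2 1
2 2 3 1 1
step 12: 1 3 1 2 2
3 0 0 3 2
3 2 1 2 1
2 2 3 2 1
step 13: 1 3 1 2 2
3 0 0 3 2
3 2 1 2 1
2 2 3 3 1
step 14: 1 3 1 2 2
3 0 0 3 2
3 2 2 3 1
2 3 0 1 2
step 15: 1 3 1 2 2
3 0 0 3 2
3 2 2 3 1
2 3 0 2 2
step 16: 1 3 1 2 2
3 0 0 3 2
3 2 2 3 1
2 3 0 3 2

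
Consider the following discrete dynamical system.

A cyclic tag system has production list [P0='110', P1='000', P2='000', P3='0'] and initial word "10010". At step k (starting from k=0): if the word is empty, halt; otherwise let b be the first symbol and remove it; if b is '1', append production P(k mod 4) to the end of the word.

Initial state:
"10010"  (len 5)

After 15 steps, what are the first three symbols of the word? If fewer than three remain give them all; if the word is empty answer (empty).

(empty)

t=0: "10010"  (len 5)
t=1: "0010110"  (len 7)
t=2: "010110"  (len 6)
t=3: "10110"  (len 5)
t=4: "01100"  (len 5)
t=5: "1100"  (len 4)
t=6: "100000"  (len 6)
t=7: "00000000"  (len 8)
t=8: "0000000"  (len 7)
t=9: "000000"  (len 6)
t=10: "00000"  (len 5)
t=11: "0000"  (len 4)
t=12: "000"  (len 3)
t=13: "00"  (len 2)
t=14: "0"  (len 1)
t=15: (halted — word empty)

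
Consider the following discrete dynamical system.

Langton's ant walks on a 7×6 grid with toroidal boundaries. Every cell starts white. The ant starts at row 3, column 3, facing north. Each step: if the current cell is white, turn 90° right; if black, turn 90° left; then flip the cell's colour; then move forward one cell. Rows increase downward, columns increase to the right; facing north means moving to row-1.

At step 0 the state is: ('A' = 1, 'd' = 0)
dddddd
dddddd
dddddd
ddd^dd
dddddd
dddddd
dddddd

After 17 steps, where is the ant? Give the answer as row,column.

3,2

k=0  dddddd
dddddd
dddddd
ddd^dd
dddddd
dddddd
dddddd
k=1  dddddd
dddddd
dddddd
dddA>d
dddddd
dddddd
dddddd
k=2  dddddd
dddddd
dddddd
dddAAd
ddddvd
dddddd
dddddd
k=3  dddddd
dddddd
dddddd
dddAAd
ddd<Ad
dddddd
dddddd
k=4  dddddd
dddddd
dddddd
ddd^Ad
dddAAd
dddddd
dddddd
k=5  dddddd
dddddd
dddddd
dd<dAd
dddAAd
dddddd
dddddd
k=6  dddddd
dddddd
dd^ddd
ddAdAd
dddAAd
dddddd
dddddd
k=7  dddddd
dddddd
ddA>dd
ddAdAd
dddAAd
dddddd
dddddd
k=8  dddddd
dddddd
ddAAdd
ddAvAd
dddAAd
dddddd
dddddd
k=9  dddddd
dddddd
ddAAdd
dd<AAd
dddAAd
dddddd
dddddd
k=10  dddddd
dddddd
ddAAdd
dddAAd
ddvAAd
dddddd
dddddd
k=11  dddddd
dddddd
ddAAdd
dddAAd
d<AAAd
dddddd
dddddd
k=12  dddddd
dddddd
ddAAdd
d^dAAd
dAAAAd
dddddd
dddddd
k=13  dddddd
dddddd
ddAAdd
dA>AAd
dAAAAd
dddddd
dddddd
k=14  dddddd
dddddd
ddAAdd
dAAAAd
dAvAAd
dddddd
dddddd
k=15  dddddd
dddddd
ddAAdd
dAAAAd
dAd>Ad
dddddd
dddddd
k=16  dddddd
dddddd
ddAAdd
dAA^Ad
dAddAd
dddddd
dddddd
k=17  dddddd
dddddd
ddAAdd
dA<dAd
dAddAd
dddddd
dddddd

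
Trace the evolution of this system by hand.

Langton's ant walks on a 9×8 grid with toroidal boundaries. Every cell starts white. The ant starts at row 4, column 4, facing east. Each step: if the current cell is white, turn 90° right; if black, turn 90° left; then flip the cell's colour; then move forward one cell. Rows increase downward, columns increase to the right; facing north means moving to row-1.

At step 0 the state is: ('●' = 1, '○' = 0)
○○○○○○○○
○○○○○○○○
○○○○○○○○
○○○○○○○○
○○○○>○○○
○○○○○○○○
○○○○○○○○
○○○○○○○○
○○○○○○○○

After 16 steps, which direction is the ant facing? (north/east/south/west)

gen 0: ○○○○○○○○
○○○○○○○○
○○○○○○○○
○○○○○○○○
○○○○>○○○
○○○○○○○○
○○○○○○○○
○○○○○○○○
○○○○○○○○
gen 1: ○○○○○○○○
○○○○○○○○
○○○○○○○○
○○○○○○○○
○○○○●○○○
○○○○v○○○
○○○○○○○○
○○○○○○○○
○○○○○○○○
gen 2: ○○○○○○○○
○○○○○○○○
○○○○○○○○
○○○○○○○○
○○○○●○○○
○○○<●○○○
○○○○○○○○
○○○○○○○○
○○○○○○○○
gen 3: ○○○○○○○○
○○○○○○○○
○○○○○○○○
○○○○○○○○
○○○^●○○○
○○○●●○○○
○○○○○○○○
○○○○○○○○
○○○○○○○○
gen 4: ○○○○○○○○
○○○○○○○○
○○○○○○○○
○○○○○○○○
○○○●>○○○
○○○●●○○○
○○○○○○○○
○○○○○○○○
○○○○○○○○
gen 5: ○○○○○○○○
○○○○○○○○
○○○○○○○○
○○○○^○○○
○○○●○○○○
○○○●●○○○
○○○○○○○○
○○○○○○○○
○○○○○○○○
gen 6: ○○○○○○○○
○○○○○○○○
○○○○○○○○
○○○○●>○○
○○○●○○○○
○○○●●○○○
○○○○○○○○
○○○○○○○○
○○○○○○○○
gen 7: ○○○○○○○○
○○○○○○○○
○○○○○○○○
○○○○●●○○
○○○●○v○○
○○○●●○○○
○○○○○○○○
○○○○○○○○
○○○○○○○○
gen 8: ○○○○○○○○
○○○○○○○○
○○○○○○○○
○○○○●●○○
○○○●<●○○
○○○●●○○○
○○○○○○○○
○○○○○○○○
○○○○○○○○
gen 9: ○○○○○○○○
○○○○○○○○
○○○○○○○○
○○○○^●○○
○○○●●●○○
○○○●●○○○
○○○○○○○○
○○○○○○○○
○○○○○○○○
gen 10: ○○○○○○○○
○○○○○○○○
○○○○○○○○
○○○<○●○○
○○○●●●○○
○○○●●○○○
○○○○○○○○
○○○○○○○○
○○○○○○○○
gen 11: ○○○○○○○○
○○○○○○○○
○○○^○○○○
○○○●○●○○
○○○●●●○○
○○○●●○○○
○○○○○○○○
○○○○○○○○
○○○○○○○○
gen 12: ○○○○○○○○
○○○○○○○○
○○○●>○○○
○○○●○●○○
○○○●●●○○
○○○●●○○○
○○○○○○○○
○○○○○○○○
○○○○○○○○
gen 13: ○○○○○○○○
○○○○○○○○
○○○●●○○○
○○○●v●○○
○○○●●●○○
○○○●●○○○
○○○○○○○○
○○○○○○○○
○○○○○○○○
gen 14: ○○○○○○○○
○○○○○○○○
○○○●●○○○
○○○<●●○○
○○○●●●○○
○○○●●○○○
○○○○○○○○
○○○○○○○○
○○○○○○○○
gen 15: ○○○○○○○○
○○○○○○○○
○○○●●○○○
○○○○●●○○
○○○v●●○○
○○○●●○○○
○○○○○○○○
○○○○○○○○
○○○○○○○○
gen 16: ○○○○○○○○
○○○○○○○○
○○○●●○○○
○○○○●●○○
○○○○>●○○
○○○●●○○○
○○○○○○○○
○○○○○○○○
○○○○○○○○

east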